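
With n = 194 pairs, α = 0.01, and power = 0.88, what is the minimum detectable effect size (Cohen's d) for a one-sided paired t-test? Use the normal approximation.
d ≈ 0.25

Minimum detectable effect (paired t-test, normal approximation):
d = (z_α + z_β) / √n
d = (2.326 + 1.175) / √194
d = 3.501 / 13.928
d ≈ 0.25

By Cohen's convention (0.2 small / 0.5 medium / 0.8 large): small effect.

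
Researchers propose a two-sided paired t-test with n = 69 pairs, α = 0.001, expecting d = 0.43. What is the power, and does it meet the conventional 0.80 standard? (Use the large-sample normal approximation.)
Power ≈ 0.61; the study is underpowered (power < 0.80)

Power calculation (paired t-test, normal approximation):
z_β = d · √n - z_{α/2}
z_β = 0.43 · √69 - 3.291
z_β = 0.43 · 8.307 - 3.291
z_β = 0.281

Power = Φ(z_β) = Φ(0.281) ≈ 0.611

Effect size d = 0.43 is small by Cohen's convention (0.2/0.5/0.8).

Threshold: power ≥ 0.80 is conventionally adequate.
Power ≈ 0.61 → the study is underpowered (power < 0.80).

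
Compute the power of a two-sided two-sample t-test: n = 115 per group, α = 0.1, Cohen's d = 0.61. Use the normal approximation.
Power ≈ 1.00

Power calculation (two-sample t-test, normal approximation):
z_β = d · √(n/2) - z_{α/2}
z_β = 0.61 · √(115/2) - 1.645
z_β = 0.61 · 7.583 - 1.645
z_β = 2.981

Power = Φ(z_β) = Φ(2.981) ≈ 0.999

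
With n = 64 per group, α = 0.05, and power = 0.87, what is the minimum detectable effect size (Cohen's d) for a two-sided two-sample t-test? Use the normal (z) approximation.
d ≈ 0.55

Minimum detectable effect (two-sample t-test, normal approximation):
d = (z_{α/2} + z_β) / √(n/2)
d = (1.960 + 1.126) / √(64/2)
d = 3.086 / 5.657
d ≈ 0.55

By Cohen's convention (0.2 small / 0.5 medium / 0.8 large): medium effect.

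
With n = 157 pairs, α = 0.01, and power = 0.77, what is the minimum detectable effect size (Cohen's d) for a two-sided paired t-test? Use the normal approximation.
d ≈ 0.26

Minimum detectable effect (paired t-test, normal approximation):
d = (z_{α/2} + z_β) / √n
d = (2.576 + 0.739) / √157
d = 3.315 / 12.530
d ≈ 0.26

By Cohen's convention (0.2 small / 0.5 medium / 0.8 large): small effect.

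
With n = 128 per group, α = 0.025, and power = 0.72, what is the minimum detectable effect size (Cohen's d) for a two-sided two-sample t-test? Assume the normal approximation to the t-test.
d ≈ 0.35

Minimum detectable effect (two-sample t-test, normal approximation):
d = (z_{α/2} + z_β) / √(n/2)
d = (2.241 + 0.583) / √(128/2)
d = 2.824 / 8.000
d ≈ 0.35

By Cohen's convention (0.2 small / 0.5 medium / 0.8 large): small effect.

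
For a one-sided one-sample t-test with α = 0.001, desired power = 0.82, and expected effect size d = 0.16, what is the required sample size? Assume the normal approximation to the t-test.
n = 627

Sample size formula (one-sample t-test, normal approximation):
n = ((z_α + z_β) / d)²

z_α = 3.090 (for α = 0.001, one-sided)
z_β = 0.915 (for power = 0.82)
d = 0.16

n = ((3.090 + 0.915) / 0.16)²
n = (25.031)²
n ≈ 626.55
Round up to the next whole number: n = 627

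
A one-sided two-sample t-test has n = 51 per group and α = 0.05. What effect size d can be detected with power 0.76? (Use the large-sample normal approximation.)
d ≈ 0.47

Minimum detectable effect (two-sample t-test, normal approximation):
d = (z_α + z_β) / √(n/2)
d = (1.645 + 0.706) / √(51/2)
d = 2.351 / 5.050
d ≈ 0.47

By Cohen's convention (0.2 small / 0.5 medium / 0.8 large): small effect.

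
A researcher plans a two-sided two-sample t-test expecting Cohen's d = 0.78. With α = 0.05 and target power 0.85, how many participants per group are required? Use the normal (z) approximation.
n = 30 per group

Sample size formula (two-sample t-test, normal approximation):
n = 2 · ((z_{α/2} + z_β) / d)²

z_{α/2} = 1.960 (for α = 0.05, two-sided)
z_β = 1.036 (for power = 0.85)
d = 0.78

n = 2 · ((1.960 + 1.036) / 0.78)²
n = 2 · (3.841)²
n ≈ 29.51
Round up to the next whole number: n = 30 per group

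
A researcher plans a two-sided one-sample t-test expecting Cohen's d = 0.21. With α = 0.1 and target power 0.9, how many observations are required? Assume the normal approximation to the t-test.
n = 195

Sample size formula (one-sample t-test, normal approximation):
n = ((z_{α/2} + z_β) / d)²

z_{α/2} = 1.645 (for α = 0.1, two-sided)
z_β = 1.282 (for power = 0.9)
d = 0.21

n = ((1.645 + 1.282) / 0.21)²
n = (13.938)²
n ≈ 194.27
Round up to the next whole number: n = 195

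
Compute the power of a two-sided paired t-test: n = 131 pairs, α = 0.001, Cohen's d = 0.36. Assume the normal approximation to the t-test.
Power ≈ 0.80

Power calculation (paired t-test, normal approximation):
z_β = d · √n - z_{α/2}
z_β = 0.36 · √131 - 3.291
z_β = 0.36 · 11.446 - 3.291
z_β = 0.830

Power = Φ(z_β) = Φ(0.830) ≈ 0.797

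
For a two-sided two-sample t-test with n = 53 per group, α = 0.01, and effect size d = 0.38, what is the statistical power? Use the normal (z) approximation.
Power ≈ 0.27

Power calculation (two-sample t-test, normal approximation):
z_β = d · √(n/2) - z_{α/2}
z_β = 0.38 · √(53/2) - 2.576
z_β = 0.38 · 5.148 - 2.576
z_β = -0.620

Power = Φ(z_β) = Φ(-0.620) ≈ 0.268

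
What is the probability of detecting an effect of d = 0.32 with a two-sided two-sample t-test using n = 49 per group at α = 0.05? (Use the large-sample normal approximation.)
Power ≈ 0.35

Power calculation (two-sample t-test, normal approximation):
z_β = d · √(n/2) - z_{α/2}
z_β = 0.32 · √(49/2) - 1.960
z_β = 0.32 · 4.950 - 1.960
z_β = -0.376

Power = Φ(z_β) = Φ(-0.376) ≈ 0.353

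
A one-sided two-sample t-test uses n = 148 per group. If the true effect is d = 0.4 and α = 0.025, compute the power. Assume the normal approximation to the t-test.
Power ≈ 0.93

Power calculation (two-sample t-test, normal approximation):
z_β = d · √(n/2) - z_α
z_β = 0.4 · √(148/2) - 1.960
z_β = 0.4 · 8.602 - 1.960
z_β = 1.481

Power = Φ(z_β) = Φ(1.481) ≈ 0.931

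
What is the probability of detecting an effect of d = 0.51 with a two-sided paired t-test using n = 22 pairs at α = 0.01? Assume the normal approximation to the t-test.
Power ≈ 0.43

Power calculation (paired t-test, normal approximation):
z_β = d · √n - z_{α/2}
z_β = 0.51 · √22 - 2.576
z_β = 0.51 · 4.690 - 2.576
z_β = -0.184

Power = Φ(z_β) = Φ(-0.184) ≈ 0.427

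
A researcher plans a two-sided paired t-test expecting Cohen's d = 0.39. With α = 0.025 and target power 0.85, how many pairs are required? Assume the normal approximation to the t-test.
n = 71 pairs

Sample size formula (paired t-test, normal approximation):
n = ((z_{α/2} + z_β) / d)²

z_{α/2} = 2.241 (for α = 0.025, two-sided)
z_β = 1.036 (for power = 0.85)
d = 0.39

n = ((2.241 + 1.036) / 0.39)²
n = (8.403)²
n ≈ 70.61
Round up to the next whole number: n = 71 pairs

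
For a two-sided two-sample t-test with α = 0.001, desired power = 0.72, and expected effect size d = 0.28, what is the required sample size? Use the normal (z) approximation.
n = 383 per group

Sample size formula (two-sample t-test, normal approximation):
n = 2 · ((z_{α/2} + z_β) / d)²

z_{α/2} = 3.291 (for α = 0.001, two-sided)
z_β = 0.583 (for power = 0.72)
d = 0.28

n = 2 · ((3.291 + 0.583) / 0.28)²
n = 2 · (13.836)²
n ≈ 382.87
Round up to the next whole number: n = 383 per group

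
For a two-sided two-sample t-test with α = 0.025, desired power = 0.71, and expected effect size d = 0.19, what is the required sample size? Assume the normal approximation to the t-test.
n = 433 per group

Sample size formula (two-sample t-test, normal approximation):
n = 2 · ((z_{α/2} + z_β) / d)²

z_{α/2} = 2.241 (for α = 0.025, two-sided)
z_β = 0.553 (for power = 0.71)
d = 0.19

n = 2 · ((2.241 + 0.553) / 0.19)²
n = 2 · (14.705)²
n ≈ 432.47
Round up to the next whole number: n = 433 per group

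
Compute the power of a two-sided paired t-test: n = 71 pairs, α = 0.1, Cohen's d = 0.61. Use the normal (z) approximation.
Power ≈ 1.00

Power calculation (paired t-test, normal approximation):
z_β = d · √n - z_{α/2}
z_β = 0.61 · √71 - 1.645
z_β = 0.61 · 8.426 - 1.645
z_β = 3.495

Power = Φ(z_β) = Φ(3.495) ≈ 1.000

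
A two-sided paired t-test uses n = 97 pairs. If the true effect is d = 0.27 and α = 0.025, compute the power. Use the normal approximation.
Power ≈ 0.66

Power calculation (paired t-test, normal approximation):
z_β = d · √n - z_{α/2}
z_β = 0.27 · √97 - 2.241
z_β = 0.27 · 9.849 - 2.241
z_β = 0.418

Power = Φ(z_β) = Φ(0.418) ≈ 0.662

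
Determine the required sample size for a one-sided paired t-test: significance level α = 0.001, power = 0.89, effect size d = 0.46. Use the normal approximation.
n = 89 pairs

Sample size formula (paired t-test, normal approximation):
n = ((z_α + z_β) / d)²

z_α = 3.090 (for α = 0.001, one-sided)
z_β = 1.227 (for power = 0.89)
d = 0.46

n = ((3.090 + 1.227) / 0.46)²
n = (9.385)²
n ≈ 88.08
Round up to the next whole number: n = 89 pairs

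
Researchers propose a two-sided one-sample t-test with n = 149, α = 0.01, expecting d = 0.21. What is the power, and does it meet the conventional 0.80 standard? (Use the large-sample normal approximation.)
Power ≈ 0.50; the study is underpowered (power < 0.80)

Power calculation (one-sample t-test, normal approximation):
z_β = d · √n - z_{α/2}
z_β = 0.21 · √149 - 2.576
z_β = 0.21 · 12.207 - 2.576
z_β = -0.012

Power = Φ(z_β) = Φ(-0.012) ≈ 0.495

Effect size d = 0.21 is small by Cohen's convention (0.2/0.5/0.8).

Threshold: power ≥ 0.80 is conventionally adequate.
Power ≈ 0.50 → the study is underpowered (power < 0.80).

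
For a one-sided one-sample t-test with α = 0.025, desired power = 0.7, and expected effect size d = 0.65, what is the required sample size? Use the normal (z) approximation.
n = 15

Sample size formula (one-sample t-test, normal approximation):
n = ((z_α + z_β) / d)²

z_α = 1.960 (for α = 0.025, one-sided)
z_β = 0.524 (for power = 0.7)
d = 0.65

n = ((1.960 + 0.524) / 0.65)²
n = (3.822)²
n ≈ 14.61
Round up to the next whole number: n = 15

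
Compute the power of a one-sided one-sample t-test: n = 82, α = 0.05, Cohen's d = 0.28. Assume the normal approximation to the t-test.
Power ≈ 0.81

Power calculation (one-sample t-test, normal approximation):
z_β = d · √n - z_α
z_β = 0.28 · √82 - 1.645
z_β = 0.28 · 9.055 - 1.645
z_β = 0.891

Power = Φ(z_β) = Φ(0.891) ≈ 0.813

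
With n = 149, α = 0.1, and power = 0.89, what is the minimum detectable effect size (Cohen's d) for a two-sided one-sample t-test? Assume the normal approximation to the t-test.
d ≈ 0.24

Minimum detectable effect (one-sample t-test, normal approximation):
d = (z_{α/2} + z_β) / √n
d = (1.645 + 1.227) / √149
d = 2.871 / 12.207
d ≈ 0.24

By Cohen's convention (0.2 small / 0.5 medium / 0.8 large): small effect.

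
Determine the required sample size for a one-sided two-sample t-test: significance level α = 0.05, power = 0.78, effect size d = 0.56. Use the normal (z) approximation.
n = 38 per group

Sample size formula (two-sample t-test, normal approximation):
n = 2 · ((z_α + z_β) / d)²

z_α = 1.645 (for α = 0.05, one-sided)
z_β = 0.772 (for power = 0.78)
d = 0.56

n = 2 · ((1.645 + 0.772) / 0.56)²
n = 2 · (4.316)²
n ≈ 37.26
Round up to the next whole number: n = 38 per group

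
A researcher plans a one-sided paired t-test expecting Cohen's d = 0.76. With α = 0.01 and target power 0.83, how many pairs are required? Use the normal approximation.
n = 19 pairs

Sample size formula (paired t-test, normal approximation):
n = ((z_α + z_β) / d)²

z_α = 2.326 (for α = 0.01, one-sided)
z_β = 0.954 (for power = 0.83)
d = 0.76

n = ((2.326 + 0.954) / 0.76)²
n = (4.316)²
n ≈ 18.63
Round up to the next whole number: n = 19 pairs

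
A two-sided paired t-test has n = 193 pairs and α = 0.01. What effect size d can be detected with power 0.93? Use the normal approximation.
d ≈ 0.29

Minimum detectable effect (paired t-test, normal approximation):
d = (z_{α/2} + z_β) / √n
d = (2.576 + 1.476) / √193
d = 4.052 / 13.892
d ≈ 0.29

By Cohen's convention (0.2 small / 0.5 medium / 0.8 large): small effect.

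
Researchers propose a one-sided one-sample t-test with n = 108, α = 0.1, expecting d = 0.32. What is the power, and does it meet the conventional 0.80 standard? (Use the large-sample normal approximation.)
Power ≈ 0.98; the study is adequately powered (power ≥ 0.80)

Power calculation (one-sample t-test, normal approximation):
z_β = d · √n - z_α
z_β = 0.32 · √108 - 1.282
z_β = 0.32 · 10.392 - 1.282
z_β = 2.044

Power = Φ(z_β) = Φ(2.044) ≈ 0.980

Effect size d = 0.32 is small by Cohen's convention (0.2/0.5/0.8).

Threshold: power ≥ 0.80 is conventionally adequate.
Power ≈ 0.98 → the study is adequately powered (power ≥ 0.80).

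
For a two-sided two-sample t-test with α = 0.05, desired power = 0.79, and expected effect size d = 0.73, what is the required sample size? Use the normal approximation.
n = 29 per group

Sample size formula (two-sample t-test, normal approximation):
n = 2 · ((z_{α/2} + z_β) / d)²

z_{α/2} = 1.960 (for α = 0.05, two-sided)
z_β = 0.806 (for power = 0.79)
d = 0.73

n = 2 · ((1.960 + 0.806) / 0.73)²
n = 2 · (3.789)²
n ≈ 28.71
Round up to the next whole number: n = 29 per group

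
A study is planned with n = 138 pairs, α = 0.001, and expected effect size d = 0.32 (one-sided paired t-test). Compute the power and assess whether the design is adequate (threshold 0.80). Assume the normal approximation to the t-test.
Power ≈ 0.75; the study is underpowered (power < 0.80)

Power calculation (paired t-test, normal approximation):
z_β = d · √n - z_α
z_β = 0.32 · √138 - 3.090
z_β = 0.32 · 11.747 - 3.090
z_β = 0.669

Power = Φ(z_β) = Φ(0.669) ≈ 0.748

Effect size d = 0.32 is small by Cohen's convention (0.2/0.5/0.8).

Threshold: power ≥ 0.80 is conventionally adequate.
Power ≈ 0.75 → the study is underpowered (power < 0.80).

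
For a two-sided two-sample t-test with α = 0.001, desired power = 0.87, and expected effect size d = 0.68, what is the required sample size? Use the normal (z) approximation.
n = 85 per group

Sample size formula (two-sample t-test, normal approximation):
n = 2 · ((z_{α/2} + z_β) / d)²

z_{α/2} = 3.291 (for α = 0.001, two-sided)
z_β = 1.126 (for power = 0.87)
d = 0.68

n = 2 · ((3.291 + 1.126) / 0.68)²
n = 2 · (6.496)²
n ≈ 84.40
Round up to the next whole number: n = 85 per group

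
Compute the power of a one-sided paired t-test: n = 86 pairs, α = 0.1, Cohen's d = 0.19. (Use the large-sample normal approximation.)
Power ≈ 0.68

Power calculation (paired t-test, normal approximation):
z_β = d · √n - z_α
z_β = 0.19 · √86 - 1.282
z_β = 0.19 · 9.274 - 1.282
z_β = 0.480

Power = Φ(z_β) = Φ(0.480) ≈ 0.685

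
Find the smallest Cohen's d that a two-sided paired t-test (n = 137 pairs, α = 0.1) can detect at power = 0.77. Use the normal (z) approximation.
d ≈ 0.20

Minimum detectable effect (paired t-test, normal approximation):
d = (z_{α/2} + z_β) / √n
d = (1.645 + 0.739) / √137
d = 2.384 / 11.705
d ≈ 0.20

By Cohen's convention (0.2 small / 0.5 medium / 0.8 large): small effect.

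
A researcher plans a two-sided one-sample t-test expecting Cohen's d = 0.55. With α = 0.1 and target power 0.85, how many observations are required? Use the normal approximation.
n = 24

Sample size formula (one-sample t-test, normal approximation):
n = ((z_{α/2} + z_β) / d)²

z_{α/2} = 1.645 (for α = 0.1, two-sided)
z_β = 1.036 (for power = 0.85)
d = 0.55

n = ((1.645 + 1.036) / 0.55)²
n = (4.875)²
n ≈ 23.77
Round up to the next whole number: n = 24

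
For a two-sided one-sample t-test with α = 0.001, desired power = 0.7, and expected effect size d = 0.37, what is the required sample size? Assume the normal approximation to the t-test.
n = 107

Sample size formula (one-sample t-test, normal approximation):
n = ((z_{α/2} + z_β) / d)²

z_{α/2} = 3.291 (for α = 0.001, two-sided)
z_β = 0.524 (for power = 0.7)
d = 0.37

n = ((3.291 + 0.524) / 0.37)²
n = (10.311)²
n ≈ 106.32
Round up to the next whole number: n = 107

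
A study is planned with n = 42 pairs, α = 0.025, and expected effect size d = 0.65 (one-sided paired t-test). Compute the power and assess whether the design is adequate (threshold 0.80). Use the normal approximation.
Power ≈ 0.99; the study is adequately powered (power ≥ 0.80)

Power calculation (paired t-test, normal approximation):
z_β = d · √n - z_α
z_β = 0.65 · √42 - 1.960
z_β = 0.65 · 6.481 - 1.960
z_β = 2.253

Power = Φ(z_β) = Φ(2.253) ≈ 0.988

Effect size d = 0.65 is medium by Cohen's convention (0.2/0.5/0.8).

Threshold: power ≥ 0.80 is conventionally adequate.
Power ≈ 0.99 → the study is adequately powered (power ≥ 0.80).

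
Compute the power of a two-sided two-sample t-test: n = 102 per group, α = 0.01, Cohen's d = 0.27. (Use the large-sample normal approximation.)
Power ≈ 0.26

Power calculation (two-sample t-test, normal approximation):
z_β = d · √(n/2) - z_{α/2}
z_β = 0.27 · √(102/2) - 2.576
z_β = 0.27 · 7.141 - 2.576
z_β = -0.648

Power = Φ(z_β) = Φ(-0.648) ≈ 0.259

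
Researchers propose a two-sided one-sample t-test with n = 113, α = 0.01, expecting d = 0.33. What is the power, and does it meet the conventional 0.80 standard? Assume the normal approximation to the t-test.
Power ≈ 0.82; the study is adequately powered (power ≥ 0.80)

Power calculation (one-sample t-test, normal approximation):
z_β = d · √n - z_{α/2}
z_β = 0.33 · √113 - 2.576
z_β = 0.33 · 10.630 - 2.576
z_β = 0.932

Power = Φ(z_β) = Φ(0.932) ≈ 0.824

Effect size d = 0.33 is small by Cohen's convention (0.2/0.5/0.8).

Threshold: power ≥ 0.80 is conventionally adequate.
Power ≈ 0.82 → the study is adequately powered (power ≥ 0.80).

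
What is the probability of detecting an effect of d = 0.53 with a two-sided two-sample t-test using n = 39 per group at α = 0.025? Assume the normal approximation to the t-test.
Power ≈ 0.54

Power calculation (two-sample t-test, normal approximation):
z_β = d · √(n/2) - z_{α/2}
z_β = 0.53 · √(39/2) - 2.241
z_β = 0.53 · 4.416 - 2.241
z_β = 0.099

Power = Φ(z_β) = Φ(0.099) ≈ 0.539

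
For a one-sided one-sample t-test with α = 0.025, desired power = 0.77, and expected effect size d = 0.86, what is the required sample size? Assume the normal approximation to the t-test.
n = 10

Sample size formula (one-sample t-test, normal approximation):
n = ((z_α + z_β) / d)²

z_α = 1.960 (for α = 0.025, one-sided)
z_β = 0.739 (for power = 0.77)
d = 0.86

n = ((1.960 + 0.739) / 0.86)²
n = (3.138)²
n ≈ 9.85
Round up to the next whole number: n = 10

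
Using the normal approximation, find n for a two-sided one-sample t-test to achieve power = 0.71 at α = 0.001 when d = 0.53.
n = 53

Sample size formula (one-sample t-test, normal approximation):
n = ((z_{α/2} + z_β) / d)²

z_{α/2} = 3.291 (for α = 0.001, two-sided)
z_β = 0.553 (for power = 0.71)
d = 0.53

n = ((3.291 + 0.553) / 0.53)²
n = (7.253)²
n ≈ 52.61
Round up to the next whole number: n = 53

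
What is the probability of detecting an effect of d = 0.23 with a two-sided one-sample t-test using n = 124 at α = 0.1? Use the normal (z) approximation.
Power ≈ 0.82

Power calculation (one-sample t-test, normal approximation):
z_β = d · √n - z_{α/2}
z_β = 0.23 · √124 - 1.645
z_β = 0.23 · 11.136 - 1.645
z_β = 0.916

Power = Φ(z_β) = Φ(0.916) ≈ 0.820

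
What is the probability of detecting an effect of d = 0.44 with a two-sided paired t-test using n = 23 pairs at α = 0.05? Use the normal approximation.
Power ≈ 0.56

Power calculation (paired t-test, normal approximation):
z_β = d · √n - z_{α/2}
z_β = 0.44 · √23 - 1.960
z_β = 0.44 · 4.796 - 1.960
z_β = 0.150

Power = Φ(z_β) = Φ(0.150) ≈ 0.560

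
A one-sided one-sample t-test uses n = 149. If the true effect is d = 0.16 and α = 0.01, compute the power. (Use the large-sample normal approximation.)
Power ≈ 0.35

Power calculation (one-sample t-test, normal approximation):
z_β = d · √n - z_α
z_β = 0.16 · √149 - 2.326
z_β = 0.16 · 12.207 - 2.326
z_β = -0.373

Power = Φ(z_β) = Φ(-0.373) ≈ 0.354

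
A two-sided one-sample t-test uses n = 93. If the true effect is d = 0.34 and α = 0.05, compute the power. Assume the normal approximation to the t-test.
Power ≈ 0.91

Power calculation (one-sample t-test, normal approximation):
z_β = d · √n - z_{α/2}
z_β = 0.34 · √93 - 1.960
z_β = 0.34 · 9.644 - 1.960
z_β = 1.319

Power = Φ(z_β) = Φ(1.319) ≈ 0.906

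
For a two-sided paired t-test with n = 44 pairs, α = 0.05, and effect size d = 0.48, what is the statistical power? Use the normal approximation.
Power ≈ 0.89

Power calculation (paired t-test, normal approximation):
z_β = d · √n - z_{α/2}
z_β = 0.48 · √44 - 1.960
z_β = 0.48 · 6.633 - 1.960
z_β = 1.224

Power = Φ(z_β) = Φ(1.224) ≈ 0.890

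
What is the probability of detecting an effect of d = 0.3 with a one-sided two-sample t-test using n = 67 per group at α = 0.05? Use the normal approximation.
Power ≈ 0.54

Power calculation (two-sample t-test, normal approximation):
z_β = d · √(n/2) - z_α
z_β = 0.3 · √(67/2) - 1.645
z_β = 0.3 · 5.788 - 1.645
z_β = 0.092

Power = Φ(z_β) = Φ(0.092) ≈ 0.536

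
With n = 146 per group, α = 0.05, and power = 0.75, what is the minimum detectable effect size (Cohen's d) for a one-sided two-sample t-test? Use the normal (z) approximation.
d ≈ 0.27

Minimum detectable effect (two-sample t-test, normal approximation):
d = (z_α + z_β) / √(n/2)
d = (1.645 + 0.674) / √(146/2)
d = 2.319 / 8.544
d ≈ 0.27

By Cohen's convention (0.2 small / 0.5 medium / 0.8 large): small effect.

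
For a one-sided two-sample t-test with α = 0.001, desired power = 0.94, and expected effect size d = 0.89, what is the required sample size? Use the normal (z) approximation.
n = 55 per group

Sample size formula (two-sample t-test, normal approximation):
n = 2 · ((z_α + z_β) / d)²

z_α = 3.090 (for α = 0.001, one-sided)
z_β = 1.555 (for power = 0.94)
d = 0.89

n = 2 · ((3.090 + 1.555) / 0.89)²
n = 2 · (5.219)²
n ≈ 54.48
Round up to the next whole number: n = 55 per group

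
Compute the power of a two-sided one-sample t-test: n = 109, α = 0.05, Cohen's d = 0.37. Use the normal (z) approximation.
Power ≈ 0.97

Power calculation (one-sample t-test, normal approximation):
z_β = d · √n - z_{α/2}
z_β = 0.37 · √109 - 1.960
z_β = 0.37 · 10.440 - 1.960
z_β = 1.903

Power = Φ(z_β) = Φ(1.903) ≈ 0.971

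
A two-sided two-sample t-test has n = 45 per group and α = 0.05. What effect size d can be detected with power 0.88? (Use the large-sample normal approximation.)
d ≈ 0.66

Minimum detectable effect (two-sample t-test, normal approximation):
d = (z_{α/2} + z_β) / √(n/2)
d = (1.960 + 1.175) / √(45/2)
d = 3.135 / 4.743
d ≈ 0.66

By Cohen's convention (0.2 small / 0.5 medium / 0.8 large): medium effect.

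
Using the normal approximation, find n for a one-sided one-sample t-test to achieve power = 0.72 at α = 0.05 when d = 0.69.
n = 11

Sample size formula (one-sample t-test, normal approximation):
n = ((z_α + z_β) / d)²

z_α = 1.645 (for α = 0.05, one-sided)
z_β = 0.583 (for power = 0.72)
d = 0.69

n = ((1.645 + 0.583) / 0.69)²
n = (3.229)²
n ≈ 10.43
Round up to the next whole number: n = 11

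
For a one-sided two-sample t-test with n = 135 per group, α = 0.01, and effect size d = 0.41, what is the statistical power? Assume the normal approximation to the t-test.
Power ≈ 0.85

Power calculation (two-sample t-test, normal approximation):
z_β = d · √(n/2) - z_α
z_β = 0.41 · √(135/2) - 2.326
z_β = 0.41 · 8.216 - 2.326
z_β = 1.042

Power = Φ(z_β) = Φ(1.042) ≈ 0.851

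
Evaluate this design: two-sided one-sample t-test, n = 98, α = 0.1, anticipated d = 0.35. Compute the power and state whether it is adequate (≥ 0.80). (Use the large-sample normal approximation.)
Power ≈ 0.97; the study is adequately powered (power ≥ 0.80)

Power calculation (one-sample t-test, normal approximation):
z_β = d · √n - z_{α/2}
z_β = 0.35 · √98 - 1.645
z_β = 0.35 · 9.899 - 1.645
z_β = 1.820

Power = Φ(z_β) = Φ(1.820) ≈ 0.966

Effect size d = 0.35 is small by Cohen's convention (0.2/0.5/0.8).

Threshold: power ≥ 0.80 is conventionally adequate.
Power ≈ 0.97 → the study is adequately powered (power ≥ 0.80).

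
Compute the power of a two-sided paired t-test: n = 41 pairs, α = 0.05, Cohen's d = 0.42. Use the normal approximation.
Power ≈ 0.77

Power calculation (paired t-test, normal approximation):
z_β = d · √n - z_{α/2}
z_β = 0.42 · √41 - 1.960
z_β = 0.42 · 6.403 - 1.960
z_β = 0.729

Power = Φ(z_β) = Φ(0.729) ≈ 0.767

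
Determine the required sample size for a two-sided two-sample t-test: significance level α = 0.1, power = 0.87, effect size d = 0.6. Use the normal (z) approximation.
n = 43 per group

Sample size formula (two-sample t-test, normal approximation):
n = 2 · ((z_{α/2} + z_β) / d)²

z_{α/2} = 1.645 (for α = 0.1, two-sided)
z_β = 1.126 (for power = 0.87)
d = 0.6

n = 2 · ((1.645 + 1.126) / 0.6)²
n = 2 · (4.618)²
n ≈ 42.65
Round up to the next whole number: n = 43 per group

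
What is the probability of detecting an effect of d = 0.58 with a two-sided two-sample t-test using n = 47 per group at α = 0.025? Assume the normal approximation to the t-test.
Power ≈ 0.72

Power calculation (two-sample t-test, normal approximation):
z_β = d · √(n/2) - z_{α/2}
z_β = 0.58 · √(47/2) - 2.241
z_β = 0.58 · 4.848 - 2.241
z_β = 0.570

Power = Φ(z_β) = Φ(0.570) ≈ 0.716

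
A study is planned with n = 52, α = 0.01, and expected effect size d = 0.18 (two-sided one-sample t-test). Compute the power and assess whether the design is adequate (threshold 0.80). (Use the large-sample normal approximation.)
Power ≈ 0.10; the study is underpowered (power < 0.80)

Power calculation (one-sample t-test, normal approximation):
z_β = d · √n - z_{α/2}
z_β = 0.18 · √52 - 2.576
z_β = 0.18 · 7.211 - 2.576
z_β = -1.278

Power = Φ(z_β) = Φ(-1.278) ≈ 0.101

Effect size d = 0.18 is very small by Cohen's convention (0.2/0.5/0.8).

Threshold: power ≥ 0.80 is conventionally adequate.
Power ≈ 0.10 → the study is underpowered (power < 0.80).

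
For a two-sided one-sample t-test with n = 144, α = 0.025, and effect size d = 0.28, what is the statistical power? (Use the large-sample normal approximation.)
Power ≈ 0.87

Power calculation (one-sample t-test, normal approximation):
z_β = d · √n - z_{α/2}
z_β = 0.28 · √144 - 2.241
z_β = 0.28 · 12.000 - 2.241
z_β = 1.119

Power = Φ(z_β) = Φ(1.119) ≈ 0.868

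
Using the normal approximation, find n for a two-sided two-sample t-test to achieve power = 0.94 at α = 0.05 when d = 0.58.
n = 74 per group

Sample size formula (two-sample t-test, normal approximation):
n = 2 · ((z_{α/2} + z_β) / d)²

z_{α/2} = 1.960 (for α = 0.05, two-sided)
z_β = 1.555 (for power = 0.94)
d = 0.58

n = 2 · ((1.960 + 1.555) / 0.58)²
n = 2 · (6.060)²
n ≈ 73.45
Round up to the next whole number: n = 74 per group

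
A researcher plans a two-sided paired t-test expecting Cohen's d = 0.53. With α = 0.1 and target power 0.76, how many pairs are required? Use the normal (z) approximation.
n = 20 pairs

Sample size formula (paired t-test, normal approximation):
n = ((z_{α/2} + z_β) / d)²

z_{α/2} = 1.645 (for α = 0.1, two-sided)
z_β = 0.706 (for power = 0.76)
d = 0.53

n = ((1.645 + 0.706) / 0.53)²
n = (4.436)²
n ≈ 19.68
Round up to the next whole number: n = 20 pairs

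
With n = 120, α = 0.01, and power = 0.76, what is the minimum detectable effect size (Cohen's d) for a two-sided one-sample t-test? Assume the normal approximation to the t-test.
d ≈ 0.30

Minimum detectable effect (one-sample t-test, normal approximation):
d = (z_{α/2} + z_β) / √n
d = (2.576 + 0.706) / √120
d = 3.282 / 10.954
d ≈ 0.30

By Cohen's convention (0.2 small / 0.5 medium / 0.8 large): small effect.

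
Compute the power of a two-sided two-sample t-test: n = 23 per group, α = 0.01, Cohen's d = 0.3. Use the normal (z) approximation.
Power ≈ 0.06

Power calculation (two-sample t-test, normal approximation):
z_β = d · √(n/2) - z_{α/2}
z_β = 0.3 · √(23/2) - 2.576
z_β = 0.3 · 3.391 - 2.576
z_β = -1.558

Power = Φ(z_β) = Φ(-1.558) ≈ 0.060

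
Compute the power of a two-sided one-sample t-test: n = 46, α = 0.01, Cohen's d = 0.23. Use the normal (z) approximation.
Power ≈ 0.15

Power calculation (one-sample t-test, normal approximation):
z_β = d · √n - z_{α/2}
z_β = 0.23 · √46 - 2.576
z_β = 0.23 · 6.782 - 2.576
z_β = -1.016

Power = Φ(z_β) = Φ(-1.016) ≈ 0.155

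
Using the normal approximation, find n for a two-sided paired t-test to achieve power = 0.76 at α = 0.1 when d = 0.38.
n = 39 pairs

Sample size formula (paired t-test, normal approximation):
n = ((z_{α/2} + z_β) / d)²

z_{α/2} = 1.645 (for α = 0.1, two-sided)
z_β = 0.706 (for power = 0.76)
d = 0.38

n = ((1.645 + 0.706) / 0.38)²
n = (6.187)²
n ≈ 38.28
Round up to the next whole number: n = 39 pairs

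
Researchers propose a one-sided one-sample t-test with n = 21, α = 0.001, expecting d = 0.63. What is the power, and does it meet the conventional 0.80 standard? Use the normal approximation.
Power ≈ 0.42; the study is underpowered (power < 0.80)

Power calculation (one-sample t-test, normal approximation):
z_β = d · √n - z_α
z_β = 0.63 · √21 - 3.090
z_β = 0.63 · 4.583 - 3.090
z_β = -0.203

Power = Φ(z_β) = Φ(-0.203) ≈ 0.419

Effect size d = 0.63 is medium by Cohen's convention (0.2/0.5/0.8).

Threshold: power ≥ 0.80 is conventionally adequate.
Power ≈ 0.42 → the study is underpowered (power < 0.80).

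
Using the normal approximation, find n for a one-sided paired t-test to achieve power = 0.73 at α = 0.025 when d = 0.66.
n = 16 pairs

Sample size formula (paired t-test, normal approximation):
n = ((z_α + z_β) / d)²

z_α = 1.960 (for α = 0.025, one-sided)
z_β = 0.613 (for power = 0.73)
d = 0.66

n = ((1.960 + 0.613) / 0.66)²
n = (3.898)²
n ≈ 15.19
Round up to the next whole number: n = 16 pairs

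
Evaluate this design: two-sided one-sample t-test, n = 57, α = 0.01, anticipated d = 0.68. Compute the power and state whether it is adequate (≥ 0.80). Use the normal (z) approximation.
Power ≈ 0.99; the study is adequately powered (power ≥ 0.80)

Power calculation (one-sample t-test, normal approximation):
z_β = d · √n - z_{α/2}
z_β = 0.68 · √57 - 2.576
z_β = 0.68 · 7.550 - 2.576
z_β = 2.558

Power = Φ(z_β) = Φ(2.558) ≈ 0.995

Effect size d = 0.68 is medium by Cohen's convention (0.2/0.5/0.8).

Threshold: power ≥ 0.80 is conventionally adequate.
Power ≈ 0.99 → the study is adequately powered (power ≥ 0.80).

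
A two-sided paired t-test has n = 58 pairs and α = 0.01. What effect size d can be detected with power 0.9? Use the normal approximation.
d ≈ 0.51

Minimum detectable effect (paired t-test, normal approximation):
d = (z_{α/2} + z_β) / √n
d = (2.576 + 1.282) / √58
d = 3.857 / 7.616
d ≈ 0.51

By Cohen's convention (0.2 small / 0.5 medium / 0.8 large): medium effect.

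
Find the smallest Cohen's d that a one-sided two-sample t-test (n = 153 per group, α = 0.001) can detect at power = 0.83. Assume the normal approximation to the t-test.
d ≈ 0.46

Minimum detectable effect (two-sample t-test, normal approximation):
d = (z_α + z_β) / √(n/2)
d = (3.090 + 0.954) / √(153/2)
d = 4.044 / 8.746
d ≈ 0.46

By Cohen's convention (0.2 small / 0.5 medium / 0.8 large): small effect.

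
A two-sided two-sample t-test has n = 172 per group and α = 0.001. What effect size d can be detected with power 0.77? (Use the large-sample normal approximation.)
d ≈ 0.43

Minimum detectable effect (two-sample t-test, normal approximation):
d = (z_{α/2} + z_β) / √(n/2)
d = (3.291 + 0.739) / √(172/2)
d = 4.029 / 9.274
d ≈ 0.43

By Cohen's convention (0.2 small / 0.5 medium / 0.8 large): small effect.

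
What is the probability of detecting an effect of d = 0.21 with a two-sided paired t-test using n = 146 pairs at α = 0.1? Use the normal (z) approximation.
Power ≈ 0.81

Power calculation (paired t-test, normal approximation):
z_β = d · √n - z_{α/2}
z_β = 0.21 · √146 - 1.645
z_β = 0.21 · 12.083 - 1.645
z_β = 0.893

Power = Φ(z_β) = Φ(0.893) ≈ 0.814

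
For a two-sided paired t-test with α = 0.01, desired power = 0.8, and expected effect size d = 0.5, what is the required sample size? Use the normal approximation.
n = 47 pairs

Sample size formula (paired t-test, normal approximation):
n = ((z_{α/2} + z_β) / d)²

z_{α/2} = 2.576 (for α = 0.01, two-sided)
z_β = 0.842 (for power = 0.8)
d = 0.5

n = ((2.576 + 0.842) / 0.5)²
n = (6.836)²
n ≈ 46.73
Round up to the next whole number: n = 47 pairs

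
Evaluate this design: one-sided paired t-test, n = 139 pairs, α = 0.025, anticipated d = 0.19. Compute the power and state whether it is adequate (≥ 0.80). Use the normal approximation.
Power ≈ 0.61; the study is underpowered (power < 0.80)

Power calculation (paired t-test, normal approximation):
z_β = d · √n - z_α
z_β = 0.19 · √139 - 1.960
z_β = 0.19 · 11.790 - 1.960
z_β = 0.280

Power = Φ(z_β) = Φ(0.280) ≈ 0.610

Effect size d = 0.19 is very small by Cohen's convention (0.2/0.5/0.8).

Threshold: power ≥ 0.80 is conventionally adequate.
Power ≈ 0.61 → the study is underpowered (power < 0.80).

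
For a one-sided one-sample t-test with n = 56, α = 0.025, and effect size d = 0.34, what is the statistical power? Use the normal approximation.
Power ≈ 0.72

Power calculation (one-sample t-test, normal approximation):
z_β = d · √n - z_α
z_β = 0.34 · √56 - 1.960
z_β = 0.34 · 7.483 - 1.960
z_β = 0.584

Power = Φ(z_β) = Φ(0.584) ≈ 0.721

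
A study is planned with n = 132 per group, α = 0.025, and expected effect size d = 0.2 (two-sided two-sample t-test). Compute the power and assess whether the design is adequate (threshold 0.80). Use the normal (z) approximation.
Power ≈ 0.27; the study is underpowered (power < 0.80)

Power calculation (two-sample t-test, normal approximation):
z_β = d · √(n/2) - z_{α/2}
z_β = 0.2 · √(132/2) - 2.241
z_β = 0.2 · 8.124 - 2.241
z_β = -0.617

Power = Φ(z_β) = Φ(-0.617) ≈ 0.269

Effect size d = 0.2 is small by Cohen's convention (0.2/0.5/0.8).

Threshold: power ≥ 0.80 is conventionally adequate.
Power ≈ 0.27 → the study is underpowered (power < 0.80).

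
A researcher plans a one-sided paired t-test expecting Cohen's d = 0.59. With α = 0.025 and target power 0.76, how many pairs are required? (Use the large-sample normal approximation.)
n = 21 pairs

Sample size formula (paired t-test, normal approximation):
n = ((z_α + z_β) / d)²

z_α = 1.960 (for α = 0.025, one-sided)
z_β = 0.706 (for power = 0.76)
d = 0.59

n = ((1.960 + 0.706) / 0.59)²
n = (4.519)²
n ≈ 20.42
Round up to the next whole number: n = 21 pairs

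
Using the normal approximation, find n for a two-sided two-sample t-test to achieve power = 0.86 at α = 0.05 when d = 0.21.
n = 420 per group

Sample size formula (two-sample t-test, normal approximation):
n = 2 · ((z_{α/2} + z_β) / d)²

z_{α/2} = 1.960 (for α = 0.05, two-sided)
z_β = 1.080 (for power = 0.86)
d = 0.21

n = 2 · ((1.960 + 1.080) / 0.21)²
n = 2 · (14.476)²
n ≈ 419.11
Round up to the next whole number: n = 420 per group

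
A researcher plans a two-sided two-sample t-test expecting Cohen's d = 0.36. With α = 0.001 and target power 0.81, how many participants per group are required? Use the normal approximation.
n = 269 per group

Sample size formula (two-sample t-test, normal approximation):
n = 2 · ((z_{α/2} + z_β) / d)²

z_{α/2} = 3.291 (for α = 0.001, two-sided)
z_β = 0.878 (for power = 0.81)
d = 0.36

n = 2 · ((3.291 + 0.878) / 0.36)²
n = 2 · (11.581)²
n ≈ 268.24
Round up to the next whole number: n = 269 per group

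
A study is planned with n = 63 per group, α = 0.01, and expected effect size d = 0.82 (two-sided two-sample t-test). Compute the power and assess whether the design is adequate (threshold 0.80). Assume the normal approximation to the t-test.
Power ≈ 0.98; the study is adequately powered (power ≥ 0.80)

Power calculation (two-sample t-test, normal approximation):
z_β = d · √(n/2) - z_{α/2}
z_β = 0.82 · √(63/2) - 2.576
z_β = 0.82 · 5.612 - 2.576
z_β = 2.026

Power = Φ(z_β) = Φ(2.026) ≈ 0.979

Effect size d = 0.82 is large by Cohen's convention (0.2/0.5/0.8).

Threshold: power ≥ 0.80 is conventionally adequate.
Power ≈ 0.98 → the study is adequately powered (power ≥ 0.80).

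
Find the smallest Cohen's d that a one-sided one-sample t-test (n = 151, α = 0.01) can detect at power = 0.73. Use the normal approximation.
d ≈ 0.24

Minimum detectable effect (one-sample t-test, normal approximation):
d = (z_α + z_β) / √n
d = (2.326 + 0.613) / √151
d = 2.939 / 12.288
d ≈ 0.24

By Cohen's convention (0.2 small / 0.5 medium / 0.8 large): small effect.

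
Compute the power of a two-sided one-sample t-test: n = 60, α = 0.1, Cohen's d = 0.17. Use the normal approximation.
Power ≈ 0.37

Power calculation (one-sample t-test, normal approximation):
z_β = d · √n - z_{α/2}
z_β = 0.17 · √60 - 1.645
z_β = 0.17 · 7.746 - 1.645
z_β = -0.328

Power = Φ(z_β) = Φ(-0.328) ≈ 0.371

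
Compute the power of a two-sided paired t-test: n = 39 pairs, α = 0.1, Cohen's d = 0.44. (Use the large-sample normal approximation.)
Power ≈ 0.86

Power calculation (paired t-test, normal approximation):
z_β = d · √n - z_{α/2}
z_β = 0.44 · √39 - 1.645
z_β = 0.44 · 6.245 - 1.645
z_β = 1.103

Power = Φ(z_β) = Φ(1.103) ≈ 0.865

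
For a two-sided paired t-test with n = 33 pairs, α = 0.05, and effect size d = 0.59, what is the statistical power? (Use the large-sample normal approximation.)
Power ≈ 0.92

Power calculation (paired t-test, normal approximation):
z_β = d · √n - z_{α/2}
z_β = 0.59 · √33 - 1.960
z_β = 0.59 · 5.745 - 1.960
z_β = 1.429

Power = Φ(z_β) = Φ(1.429) ≈ 0.924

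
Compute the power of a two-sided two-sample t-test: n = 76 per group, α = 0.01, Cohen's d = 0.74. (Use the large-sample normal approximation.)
Power ≈ 0.98

Power calculation (two-sample t-test, normal approximation):
z_β = d · √(n/2) - z_{α/2}
z_β = 0.74 · √(76/2) - 2.576
z_β = 0.74 · 6.164 - 2.576
z_β = 1.986

Power = Φ(z_β) = Φ(1.986) ≈ 0.976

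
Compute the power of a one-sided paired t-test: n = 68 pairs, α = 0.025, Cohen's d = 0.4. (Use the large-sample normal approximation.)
Power ≈ 0.91

Power calculation (paired t-test, normal approximation):
z_β = d · √n - z_α
z_β = 0.4 · √68 - 1.960
z_β = 0.4 · 8.246 - 1.960
z_β = 1.339

Power = Φ(z_β) = Φ(1.339) ≈ 0.910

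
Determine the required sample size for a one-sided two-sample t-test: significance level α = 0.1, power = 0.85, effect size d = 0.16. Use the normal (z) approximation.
n = 420 per group

Sample size formula (two-sample t-test, normal approximation):
n = 2 · ((z_α + z_β) / d)²

z_α = 1.282 (for α = 0.1, one-sided)
z_β = 1.036 (for power = 0.85)
d = 0.16

n = 2 · ((1.282 + 1.036) / 0.16)²
n = 2 · (14.488)²
n ≈ 419.80
Round up to the next whole number: n = 420 per group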